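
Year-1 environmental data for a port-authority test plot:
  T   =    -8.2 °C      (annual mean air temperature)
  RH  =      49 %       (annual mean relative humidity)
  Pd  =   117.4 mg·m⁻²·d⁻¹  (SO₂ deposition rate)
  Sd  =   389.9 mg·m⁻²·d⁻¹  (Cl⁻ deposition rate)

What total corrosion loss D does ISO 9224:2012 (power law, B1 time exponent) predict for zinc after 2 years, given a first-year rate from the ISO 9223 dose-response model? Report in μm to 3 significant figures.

zinc: temperature factor f = +0.038·(-18.2) = -0.6916
  SO₂ term: 0.0129·117.4^0.44·exp(0.046·49-0.6916) = 0.5009
  Sd branch = 0.0175·Sd^0.57·e^(0.008·RH+0.085·T) = 0.3867 μm/a
  sum: 0.5009 + 0.3867 → r_corr = 0.8877 μm/a
Power-law: D(2) = r_corr · 2^0.813
  D(2) = 0.8877 × 2^0.813 = 0.8877 × 1.757 = 1.56 μm

D(2) = 1.56 μm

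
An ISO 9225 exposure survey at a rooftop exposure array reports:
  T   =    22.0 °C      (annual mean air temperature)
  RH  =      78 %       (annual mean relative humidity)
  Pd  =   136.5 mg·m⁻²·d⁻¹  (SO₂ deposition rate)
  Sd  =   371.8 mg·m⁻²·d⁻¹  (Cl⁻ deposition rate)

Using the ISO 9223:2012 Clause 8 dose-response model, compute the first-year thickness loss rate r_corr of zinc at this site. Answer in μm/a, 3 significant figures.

r_corr = 7.91 μm/a

zinc: temperature factor f = -0.071·(12.0) = -0.8520
  sulphur-dioxide contribution → 1.731 μm/a
  chloride contribution → 6.184 μm/a
  ⇒ r_corr(zinc) = 7.915 μm/a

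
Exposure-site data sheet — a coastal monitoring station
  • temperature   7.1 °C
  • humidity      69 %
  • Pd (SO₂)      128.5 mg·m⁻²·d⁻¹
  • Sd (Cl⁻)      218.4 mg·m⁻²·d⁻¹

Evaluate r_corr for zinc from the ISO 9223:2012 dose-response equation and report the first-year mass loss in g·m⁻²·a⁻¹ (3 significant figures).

zinc: temperature factor f = +0.038·(-2.9) = -0.1102
  Pd branch = 0.0129·Pd^0.44·e^(0.046·RH+f) = 2.339 μm/a
  Sd branch = 0.0175·Sd^0.57·e^(0.008·RH+0.085·T) = 1.197 μm/a
  sum: 2.339 + 1.197 → r_corr = 3.537 μm/a
Convert to mass loss: 3.537 μm/a × 7.14 g/cm³ = 25.25 g·m⁻²·a⁻¹

r_corr = 25.3 g·m⁻²·a⁻¹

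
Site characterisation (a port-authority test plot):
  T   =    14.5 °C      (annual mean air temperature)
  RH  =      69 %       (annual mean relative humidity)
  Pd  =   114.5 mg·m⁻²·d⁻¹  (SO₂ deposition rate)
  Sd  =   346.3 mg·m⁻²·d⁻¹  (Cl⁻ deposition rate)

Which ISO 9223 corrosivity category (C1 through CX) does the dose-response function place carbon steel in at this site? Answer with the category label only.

carbon steel: f(T) = -0.054·(T−10) [T>10 °C] = -0.2430
  Pd branch = 1.77·Pd^0.52·e^(0.02·RH+f) = 64.91 μm/a
  Sd branch = 0.102·Sd^0.62·e^(0.033·RH+0.04·T) = 66.66 μm/a
  r_corr = 64.91 + 66.66 = 131.6 μm/a
ISO 9223 Table 2 (carbon steel): 80 < 132 ≤ 200 μm/a ⇒ C5

C5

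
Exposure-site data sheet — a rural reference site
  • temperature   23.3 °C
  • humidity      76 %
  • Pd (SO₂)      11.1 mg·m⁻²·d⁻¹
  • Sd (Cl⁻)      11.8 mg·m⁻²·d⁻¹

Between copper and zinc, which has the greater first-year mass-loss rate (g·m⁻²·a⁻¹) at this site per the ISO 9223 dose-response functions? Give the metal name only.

copper: temperature factor f = -0.080·(13.3) = -1.0640
  sulphur-dioxide contribution → 0.3029 μm/a
  chloride contribution → 0.9643 μm/a
  ⇒ r_corr(copper) = 1.267 μm/a
  mass loss = 1.267 μm/a × 8.96 g/cm³ = 11.35 g·m⁻²·a⁻¹
zinc: temperature factor f = -0.071·(13.3) = -0.9443
  sulphur-dioxide contribution → 0.4772 μm/a
  chloride contribution → 0.951 μm/a
  ⇒ r_corr(zinc) = 1.428 μm/a
  mass loss = 1.428 μm/a × 7.14 g/cm³ = 10.2 g·m⁻²·a⁻¹
Ordering by g·m⁻²·a⁻¹: copper (11.4) > zinc (10.2)

copper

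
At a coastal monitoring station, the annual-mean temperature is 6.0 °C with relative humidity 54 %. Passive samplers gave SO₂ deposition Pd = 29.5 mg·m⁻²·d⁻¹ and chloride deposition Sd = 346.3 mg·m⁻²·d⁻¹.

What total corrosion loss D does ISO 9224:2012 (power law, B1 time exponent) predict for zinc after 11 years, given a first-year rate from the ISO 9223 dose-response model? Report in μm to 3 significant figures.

zinc: f(T) = +0.038·(T−10) [T≤10 °C] = -0.1520
  SO₂ term: 0.0129·29.5^0.44·exp(0.046·54-0.1520) = 0.589
  Cl⁻ term: 0.0175·346.3^0.57·exp(0.008·54+0.085·6.0) = 1.258
  sum: 0.589 + 1.258 → r_corr = 1.847 μm/a
ISO 9224: D(t) = r_corr · t^b with b = 0.813 (zinc, B1)
  D(11) = 1.847 × 11^0.813 = 1.847 × 7.025 = 12.97 μm

D(11) = 13.0 μm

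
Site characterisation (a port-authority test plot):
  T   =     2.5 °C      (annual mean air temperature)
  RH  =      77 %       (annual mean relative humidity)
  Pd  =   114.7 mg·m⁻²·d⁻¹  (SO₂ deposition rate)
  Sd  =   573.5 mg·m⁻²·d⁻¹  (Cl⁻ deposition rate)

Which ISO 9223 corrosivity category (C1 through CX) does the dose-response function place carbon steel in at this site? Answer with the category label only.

C5

carbon steel: T≤10 °C ⇒ hinge +0.150·(2.5−10) = -1.1250
  sulphur-dioxide contribution → 31.56 μm/a
  chloride contribution → 73.43 μm/a
  ⇒ r_corr(carbon steel) = 105 μm/a
ISO 9223 Table 2 (carbon steel): 80 < 105 ≤ 200 μm/a ⇒ C5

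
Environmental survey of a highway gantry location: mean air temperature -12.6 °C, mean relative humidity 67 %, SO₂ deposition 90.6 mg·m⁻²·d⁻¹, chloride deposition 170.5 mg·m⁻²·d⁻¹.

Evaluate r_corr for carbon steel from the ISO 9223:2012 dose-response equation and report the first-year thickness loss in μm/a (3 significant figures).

carbon steel: f(T) = +0.150·(T−10) [T≤10 °C] = -3.3900
  sulphur-dioxide contribution → 2.373 μm/a
  chloride contribution → 13.6 μm/a
  total first-year rate 15.98 μm/a

r_corr = 16.0 μm/a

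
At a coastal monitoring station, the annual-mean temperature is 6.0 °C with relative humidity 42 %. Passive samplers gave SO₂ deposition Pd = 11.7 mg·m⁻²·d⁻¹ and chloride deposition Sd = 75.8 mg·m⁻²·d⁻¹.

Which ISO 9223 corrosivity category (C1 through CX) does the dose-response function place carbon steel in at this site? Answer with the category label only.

C2

carbon steel: T≤10 °C ⇒ hinge +0.150·(6.0−10) = -0.6000
  Pd branch = 1.77·Pd^0.52·e^(0.02·RH+f) = 8.085 μm/a
  Cl⁻ term: 0.102·75.8^0.62·exp(0.033·42+0.04·6.0) = 7.589
  sum: 8.085 + 7.589 → r_corr = 15.67 μm/a
15.7 μm/a falls in (1.3, 25] for carbon steel → category C2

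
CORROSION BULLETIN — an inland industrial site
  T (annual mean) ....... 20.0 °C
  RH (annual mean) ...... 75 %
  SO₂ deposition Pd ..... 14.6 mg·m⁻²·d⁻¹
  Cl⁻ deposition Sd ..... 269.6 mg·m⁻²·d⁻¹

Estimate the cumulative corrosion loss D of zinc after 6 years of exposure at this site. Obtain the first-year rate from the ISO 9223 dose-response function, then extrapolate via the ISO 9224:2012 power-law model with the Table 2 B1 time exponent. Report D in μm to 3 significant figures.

zinc: temperature factor f = -0.071·(10.0) = -0.7100
  Pd branch = 0.0129·Pd^0.44·e^(0.046·RH+f) = 0.6499 μm/a
  Sd branch = 0.0175·Sd^0.57·e^(0.008·RH+0.085·T) = 4.241 μm/a
  r_corr = 0.6499 + 4.241 = 4.891 μm/a
Long-term exponent b (ISO 9224 Table 2, B1) = 0.813
  D(6) = 4.891 × 6^0.813 = 4.891 × 4.292 = 20.99 μm

D(6) = 21.0 μm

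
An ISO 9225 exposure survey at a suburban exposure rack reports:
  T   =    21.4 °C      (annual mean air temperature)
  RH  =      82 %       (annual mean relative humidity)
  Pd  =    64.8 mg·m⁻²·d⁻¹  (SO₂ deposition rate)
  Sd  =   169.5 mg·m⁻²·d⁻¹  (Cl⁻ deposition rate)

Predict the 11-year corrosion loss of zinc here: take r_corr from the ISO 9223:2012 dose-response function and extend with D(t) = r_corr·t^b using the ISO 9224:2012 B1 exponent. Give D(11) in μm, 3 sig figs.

D(11) = 38.2 μm

zinc: f(T) = -0.071·(T−10) [T>10 °C] = -0.8094
  SO₂ term: 0.0129·64.8^0.44·exp(0.046·82-0.8094) = 1.564
  Cl⁻ term: 0.0175·169.5^0.57·exp(0.008·82+0.085·21.4) = 3.877
  sum: 1.564 + 3.877 → r_corr = 5.442 μm/a
ISO 9224: D(t) = r_corr · t^b with b = 0.813 (zinc, B1)
  D(11) = 5.442 × 11^0.813 = 5.442 × 7.025 = 38.23 μm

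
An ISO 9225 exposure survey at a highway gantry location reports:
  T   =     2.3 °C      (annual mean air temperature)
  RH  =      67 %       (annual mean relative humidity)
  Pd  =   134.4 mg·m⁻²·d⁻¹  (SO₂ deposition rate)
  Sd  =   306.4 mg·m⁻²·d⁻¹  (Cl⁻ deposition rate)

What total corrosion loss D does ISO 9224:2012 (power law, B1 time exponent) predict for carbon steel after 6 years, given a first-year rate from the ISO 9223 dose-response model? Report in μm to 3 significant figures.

carbon steel: f(T) = +0.150·(T−10) [T≤10 °C] = -1.1550
  SO₂ term: 1.77·134.4^0.52·exp(0.02·67-1.1550) = 27.23
  Cl⁻ term: 0.102·306.4^0.62·exp(0.033·67+0.04·2.3) = 35.5
  r_corr = 27.23 + 35.5 = 62.74 μm/a
Power-law: D(6) = r_corr · 6^0.523
  D(6) = 62.74 × 6^0.523 = 62.74 × 2.553 = 160.1 μm

D(6) = 160 μm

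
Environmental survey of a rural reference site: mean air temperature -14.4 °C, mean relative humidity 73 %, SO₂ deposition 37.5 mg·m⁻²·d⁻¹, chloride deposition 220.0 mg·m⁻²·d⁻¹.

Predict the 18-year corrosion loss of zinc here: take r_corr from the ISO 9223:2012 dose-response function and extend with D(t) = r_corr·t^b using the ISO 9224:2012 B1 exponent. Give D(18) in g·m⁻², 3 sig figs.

zinc: T≤10 °C ⇒ hinge +0.038·(-14.4−10) = -0.9272
  sulphur-dioxide contribution → 0.7225 μm/a
  chloride contribution → 0.1997 μm/a
  total first-year rate 0.9222 μm/a
ISO 9224: D(t) = r_corr · t^b with b = 0.813 (zinc, B1)
  D(18) = 0.9222 × 18^0.813 = 0.9222 × 10.48 = 9.668 μm
  Mass loss = 9.668 μm × 7.14 g/cm³ = 69.03 g·m⁻²

D(18) = 69.0 g·m⁻²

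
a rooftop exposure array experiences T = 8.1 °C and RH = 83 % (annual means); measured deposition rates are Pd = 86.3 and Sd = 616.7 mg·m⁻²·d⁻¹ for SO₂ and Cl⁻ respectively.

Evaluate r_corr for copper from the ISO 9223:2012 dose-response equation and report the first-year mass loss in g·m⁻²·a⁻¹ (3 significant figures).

r_corr = 31.3 g·m⁻²·a⁻¹

copper: T≤10 °C ⇒ hinge +0.126·(8.1−10) = -0.2394
  Pd branch = 0.0053·Pd^0.26·e^(0.059·RH+f) = 1.78 μm/a
  Sd branch = 0.01025·Sd^0.27·e^(0.036·RH+0.049·T) = 1.714 μm/a
  sum: 1.78 + 1.714 → r_corr = 3.494 μm/a
Convert to mass loss: 3.494 μm/a × 8.96 g/cm³ = 31.31 g·m⁻²·a⁻¹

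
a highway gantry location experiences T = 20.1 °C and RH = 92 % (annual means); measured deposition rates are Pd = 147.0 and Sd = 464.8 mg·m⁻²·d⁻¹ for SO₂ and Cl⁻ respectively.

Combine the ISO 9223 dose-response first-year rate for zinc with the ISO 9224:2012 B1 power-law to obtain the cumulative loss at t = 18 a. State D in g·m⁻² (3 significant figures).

zinc: temperature factor f = -0.071·(10.1) = -0.7171
  Pd branch = 0.0129·Pd^0.44·e^(0.046·RH+f) = 3.897 μm/a
  Cl⁻ term: 0.0175·464.8^0.57·exp(0.008·92+0.085·20.1) = 6.684
  r_corr = 3.897 + 6.684 = 10.58 μm/a
Long-term exponent b (ISO 9224 Table 2, B1) = 0.813
  D(18) = 10.58 × 18^0.813 = 10.58 × 10.48 = 110.9 μm
  Mass loss = 110.9 μm × 7.14 g/cm³ = 792 g·m⁻²

D(18) = 792 g·m⁻²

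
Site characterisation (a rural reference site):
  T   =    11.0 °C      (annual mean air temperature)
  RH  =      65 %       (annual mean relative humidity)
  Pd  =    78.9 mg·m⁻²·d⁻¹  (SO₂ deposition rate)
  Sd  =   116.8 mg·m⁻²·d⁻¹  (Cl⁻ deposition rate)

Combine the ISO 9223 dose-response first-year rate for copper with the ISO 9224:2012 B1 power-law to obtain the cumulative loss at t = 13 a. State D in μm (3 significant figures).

D(13) = 7.55 μm

copper: f(T) = -0.080·(T−10) [T>10 °C] = -0.0800
  Pd branch = 0.0053·Pd^0.26·e^(0.059·RH+f) = 0.7052 μm/a
  Sd branch = 0.01025·Sd^0.27·e^(0.036·RH+0.049·T) = 0.6596 μm/a
  r_corr = 0.7052 + 0.6596 = 1.365 μm/a
Long-term exponent b (ISO 9224 Table 2, B1) = 0.667
  D(13) = 1.365 × 13^0.667 = 1.365 × 5.534 = 7.552 μm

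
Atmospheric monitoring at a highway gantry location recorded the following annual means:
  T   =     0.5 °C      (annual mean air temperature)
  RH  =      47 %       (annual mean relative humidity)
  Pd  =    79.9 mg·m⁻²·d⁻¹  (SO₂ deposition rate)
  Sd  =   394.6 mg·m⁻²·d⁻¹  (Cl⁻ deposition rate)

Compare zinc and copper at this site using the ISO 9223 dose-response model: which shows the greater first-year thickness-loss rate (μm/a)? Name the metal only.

zinc: temperature factor f = +0.038·(-9.5) = -0.3610
  Pd branch = 0.0129·Pd^0.44·e^(0.046·RH+f) = 0.5369 μm/a
  Cl⁻ term: 0.0175·394.6^0.57·exp(0.008·47+0.085·0.5) = 0.8028
  sum: 0.5369 + 0.8028 → r_corr = 1.34 μm/a
copper: temperature factor f = +0.126·(-9.5) = -1.1970
  Pd branch = 0.0053·Pd^0.26·e^(0.059·RH+f) = 0.08005 μm/a
  Sd branch = 0.01025·Sd^0.27·e^(0.036·RH+0.049·T) = 0.2865 μm/a
  r_corr = 0.08005 + 0.2865 = 0.3666 μm/a
Ordering by μm/a: zinc (1.34) > copper (0.367)

zinc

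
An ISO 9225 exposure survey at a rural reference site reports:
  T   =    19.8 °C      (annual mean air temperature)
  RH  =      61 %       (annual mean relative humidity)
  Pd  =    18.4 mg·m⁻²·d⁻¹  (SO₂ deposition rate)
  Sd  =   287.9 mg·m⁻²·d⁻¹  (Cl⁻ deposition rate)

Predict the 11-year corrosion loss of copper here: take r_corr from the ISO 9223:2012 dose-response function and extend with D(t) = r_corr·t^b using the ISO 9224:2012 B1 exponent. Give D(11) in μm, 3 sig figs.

copper: T>10 °C ⇒ hinge -0.080·(19.8−10) = -0.7840
  Pd branch = 0.0053·Pd^0.26·e^(0.059·RH+f) = 0.1887 μm/a
  Sd branch = 0.01025·Sd^0.27·e^(0.036·RH+0.049·T) = 1.121 μm/a
  sum: 0.1887 + 1.121 → r_corr = 1.31 μm/a
ISO 9224: D(t) = r_corr · t^b with b = 0.667 (copper, B1)
  D(11) = 1.31 × 11^0.667 = 1.31 × 4.95 = 6.485 μm

D(11) = 6.49 μm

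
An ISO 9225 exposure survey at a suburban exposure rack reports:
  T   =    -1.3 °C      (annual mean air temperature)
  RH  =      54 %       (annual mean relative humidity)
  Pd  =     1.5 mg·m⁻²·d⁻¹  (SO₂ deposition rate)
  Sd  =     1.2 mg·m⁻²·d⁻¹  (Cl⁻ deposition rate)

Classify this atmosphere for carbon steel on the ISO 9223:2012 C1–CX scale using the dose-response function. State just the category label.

carbon steel: temperature factor f = +0.150·(-11.3) = -1.6950
  SO₂ term: 1.77·1.5^0.52·exp(0.02·54-1.6950) = 1.182
  Sd branch = 0.102·Sd^0.62·e^(0.033·RH+0.04·T) = 0.6442 μm/a
  r_corr = 1.182 + 0.6442 = 1.826 μm/a
1.83 μm/a falls in (1.3, 25] for carbon steel → category C2

C2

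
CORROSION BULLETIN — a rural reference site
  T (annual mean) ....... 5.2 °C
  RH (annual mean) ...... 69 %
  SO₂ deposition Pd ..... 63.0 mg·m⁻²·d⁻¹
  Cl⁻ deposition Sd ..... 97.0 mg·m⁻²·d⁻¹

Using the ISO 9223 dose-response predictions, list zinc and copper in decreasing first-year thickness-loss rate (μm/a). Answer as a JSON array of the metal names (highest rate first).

["zinc", "copper"]

zinc: temperature factor f = +0.038·(-4.8) = -0.1824
  sulphur-dioxide contribution → 1.591 μm/a
  chloride contribution → 0.6415 μm/a
  ⇒ r_corr(zinc) = 2.232 μm/a
copper: f(T) = +0.126·(T−10) [T≤10 °C] = -0.6048
  sulphur-dioxide contribution → 0.4983 μm/a
  chloride contribution → 0.5453 μm/a
  total first-year rate 1.044 μm/a
Ordering by μm/a: zinc (2.23) > copper (1.04)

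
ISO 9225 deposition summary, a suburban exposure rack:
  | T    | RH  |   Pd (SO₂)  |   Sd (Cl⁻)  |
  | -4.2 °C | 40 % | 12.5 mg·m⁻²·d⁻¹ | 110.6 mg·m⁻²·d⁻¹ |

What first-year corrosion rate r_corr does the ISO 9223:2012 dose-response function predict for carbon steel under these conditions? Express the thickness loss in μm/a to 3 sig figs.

r_corr = 7.71 μm/a

carbon steel: temperature factor f = +0.150·(-14.2) = -2.1300
  SO₂ term: 1.77·12.5^0.52·exp(0.02·40-2.1300) = 1.741
  Cl⁻ term: 0.102·110.6^0.62·exp(0.033·40+0.04·-4.2) = 5.971
  r_corr = 1.741 + 5.971 = 7.712 μm/a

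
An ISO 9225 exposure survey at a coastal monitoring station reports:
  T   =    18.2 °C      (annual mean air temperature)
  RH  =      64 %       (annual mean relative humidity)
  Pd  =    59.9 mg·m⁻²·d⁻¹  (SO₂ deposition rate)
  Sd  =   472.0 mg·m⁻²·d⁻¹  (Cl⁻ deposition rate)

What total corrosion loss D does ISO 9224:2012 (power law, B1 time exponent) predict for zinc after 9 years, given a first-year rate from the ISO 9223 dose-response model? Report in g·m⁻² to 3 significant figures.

zinc: temperature factor f = -0.071·(8.2) = -0.5822
  SO₂ term: 0.0129·59.9^0.44·exp(0.046·64-0.5822) = 0.8287
  Sd branch = 0.0175·Sd^0.57·e^(0.008·RH+0.085·T) = 4.586 μm/a
  r_corr = 0.8287 + 4.586 = 5.414 μm/a
Power-law: D(9) = r_corr · 9^0.813
  D(9) = 5.414 × 9^0.813 = 5.414 × 5.968 = 32.31 μm
  Mass loss = 32.31 μm × 7.14 g/cm³ = 230.7 g·m⁻²

D(9) = 231 g·m⁻²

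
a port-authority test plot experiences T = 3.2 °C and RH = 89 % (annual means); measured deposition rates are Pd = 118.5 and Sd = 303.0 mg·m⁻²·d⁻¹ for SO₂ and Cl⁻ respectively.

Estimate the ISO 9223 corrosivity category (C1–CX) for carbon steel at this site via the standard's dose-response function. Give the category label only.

carbon steel: temperature factor f = +0.150·(-6.8) = -1.0200
  sulphur-dioxide contribution → 45.33 μm/a
  chloride contribution → 75.55 μm/a
  ⇒ r_corr(carbon steel) = 120.9 μm/a
121 μm/a falls in (80, 200] for carbon steel → category C5

C5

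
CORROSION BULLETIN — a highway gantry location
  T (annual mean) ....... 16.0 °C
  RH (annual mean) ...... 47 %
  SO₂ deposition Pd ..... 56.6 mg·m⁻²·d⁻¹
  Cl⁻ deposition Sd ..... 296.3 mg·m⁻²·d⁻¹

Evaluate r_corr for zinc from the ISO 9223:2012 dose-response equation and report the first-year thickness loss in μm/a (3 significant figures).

r_corr = 2.98 μm/a

zinc: f(T) = -0.071·(T−10) [T>10 °C] = -0.4260
  sulphur-dioxide contribution → 0.4323 μm/a
  chloride contribution → 2.546 μm/a
  ⇒ r_corr(zinc) = 2.978 μm/a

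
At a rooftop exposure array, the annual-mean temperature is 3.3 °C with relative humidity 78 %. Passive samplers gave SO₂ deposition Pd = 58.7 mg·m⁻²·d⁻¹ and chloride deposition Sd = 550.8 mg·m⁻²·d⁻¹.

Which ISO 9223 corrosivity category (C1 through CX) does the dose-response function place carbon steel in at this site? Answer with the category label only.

carbon steel: f(T) = +0.150·(T−10) [T≤10 °C] = -1.0050
  sulphur-dioxide contribution → 25.63 μm/a
  chloride contribution → 76.42 μm/a
  ⇒ r_corr(carbon steel) = 102 μm/a
102 μm/a falls in (80, 200] for carbon steel → category C5

C5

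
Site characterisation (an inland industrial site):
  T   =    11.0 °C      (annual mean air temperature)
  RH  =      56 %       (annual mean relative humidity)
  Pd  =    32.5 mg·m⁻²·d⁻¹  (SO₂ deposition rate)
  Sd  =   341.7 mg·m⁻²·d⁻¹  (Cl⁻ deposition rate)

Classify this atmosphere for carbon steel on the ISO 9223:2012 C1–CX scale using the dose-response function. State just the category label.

C4

carbon steel: f(T) = -0.054·(T−10) [T>10 °C] = -0.0540
  sulphur-dioxide contribution → 31.41 μm/a
  chloride contribution → 37.42 μm/a
  ⇒ r_corr(carbon steel) = 68.83 μm/a
Category bounds: 50…80 μm/a bracket r_corr ⇒ C4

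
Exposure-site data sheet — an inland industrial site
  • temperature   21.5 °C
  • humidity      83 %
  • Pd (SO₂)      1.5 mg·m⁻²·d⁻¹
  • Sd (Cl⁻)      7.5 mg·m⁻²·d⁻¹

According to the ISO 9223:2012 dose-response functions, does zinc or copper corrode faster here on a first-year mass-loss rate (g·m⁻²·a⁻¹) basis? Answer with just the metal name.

copper

zinc: T>10 °C ⇒ hinge -0.071·(21.5−10) = -0.8165
  Pd branch = 0.0129·Pd^0.44·e^(0.046·RH+f) = 0.3102 μm/a
  Cl⁻ term: 0.0175·7.5^0.57·exp(0.008·83+0.085·21.5) = 0.6666
  sum: 0.3102 + 0.6666 → r_corr = 0.9768 μm/a
  mass loss = 0.9768 μm/a × 7.14 g/cm³ = 6.974 g·m⁻²·a⁻¹
copper: temperature factor f = -0.080·(11.5) = -0.9200
  SO₂ term: 0.0053·1.5^0.26·exp(0.059·83-0.9200) = 0.3142
  Cl⁻ term: 0.01025·7.5^0.27·exp(0.036·83+0.049·21.5) = 1.005
  r_corr = 0.3142 + 1.005 = 1.319 μm/a
  mass loss = 1.319 μm/a × 8.96 g/cm³ = 11.82 g·m⁻²·a⁻¹
Ordering by g·m⁻²·a⁻¹: copper (11.8) > zinc (6.97)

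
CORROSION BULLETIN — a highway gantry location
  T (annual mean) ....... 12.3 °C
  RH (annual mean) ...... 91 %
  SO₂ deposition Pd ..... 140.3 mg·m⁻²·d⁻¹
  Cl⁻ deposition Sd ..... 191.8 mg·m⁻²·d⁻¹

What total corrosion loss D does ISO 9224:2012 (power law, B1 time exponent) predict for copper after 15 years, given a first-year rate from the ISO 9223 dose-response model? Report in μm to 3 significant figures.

D(15) = 33.3 μm

copper: T>10 °C ⇒ hinge -0.080·(12.3−10) = -0.1840
  SO₂ term: 0.0053·140.3^0.26·exp(0.059·91-0.1840) = 3.422
  Sd branch = 0.01025·Sd^0.27·e^(0.036·RH+0.049·T) = 2.049 μm/a
  r_corr = 3.422 + 2.049 = 5.472 μm/a
Long-term exponent b (ISO 9224 Table 2, B1) = 0.667
  D(15) = 5.472 × 15^0.667 = 5.472 × 6.088 = 33.31 μm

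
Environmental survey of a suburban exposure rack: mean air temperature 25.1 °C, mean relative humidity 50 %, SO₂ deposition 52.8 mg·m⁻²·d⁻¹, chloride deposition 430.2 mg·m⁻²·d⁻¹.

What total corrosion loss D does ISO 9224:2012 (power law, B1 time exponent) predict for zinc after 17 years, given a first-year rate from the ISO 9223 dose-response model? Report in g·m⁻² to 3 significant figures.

D(17) = 518 g·m⁻²

zinc: f(T) = -0.071·(T−10) [T>10 °C] = -1.0721
  Pd branch = 0.0129·Pd^0.44·e^(0.046·RH+f) = 0.2522 μm/a
  Cl⁻ term: 0.0175·430.2^0.57·exp(0.008·50+0.085·25.1) = 6.991
  sum: 0.2522 + 6.991 → r_corr = 7.243 μm/a
ISO 9224: D(t) = r_corr · t^b with b = 0.813 (zinc, B1)
  D(17) = 7.243 × 17^0.813 = 7.243 × 10.01 = 72.49 μm
  Mass loss = 72.49 μm × 7.14 g/cm³ = 517.6 g·m⁻²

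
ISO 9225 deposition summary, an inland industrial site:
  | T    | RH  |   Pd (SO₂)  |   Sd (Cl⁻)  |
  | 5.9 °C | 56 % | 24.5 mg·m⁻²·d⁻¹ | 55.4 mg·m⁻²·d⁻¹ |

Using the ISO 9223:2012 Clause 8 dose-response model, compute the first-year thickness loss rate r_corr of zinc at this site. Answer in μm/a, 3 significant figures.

zinc: f(T) = +0.038·(T−10) [T≤10 °C] = -0.1558
  Pd branch = 0.0129·Pd^0.44·e^(0.046·RH+f) = 0.5928 μm/a
  Cl⁻ term: 0.0175·55.4^0.57·exp(0.008·56+0.085·5.9) = 0.4459
  r_corr = 0.5928 + 0.4459 = 1.039 μm/a

r_corr = 1.04 μm/a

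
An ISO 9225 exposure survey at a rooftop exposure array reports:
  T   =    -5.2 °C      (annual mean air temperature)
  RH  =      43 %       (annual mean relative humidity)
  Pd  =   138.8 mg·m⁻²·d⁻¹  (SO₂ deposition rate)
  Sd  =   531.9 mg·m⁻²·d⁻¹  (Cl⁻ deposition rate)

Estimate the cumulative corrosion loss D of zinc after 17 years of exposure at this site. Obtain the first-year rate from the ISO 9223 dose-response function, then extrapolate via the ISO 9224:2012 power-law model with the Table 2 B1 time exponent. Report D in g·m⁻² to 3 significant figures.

D(17) = 73.3 g·m⁻²

zinc: T≤10 °C ⇒ hinge +0.038·(-5.2−10) = -0.5776
  SO₂ term: 0.0129·138.8^0.44·exp(0.046·43-0.5776) = 0.4586
  Sd branch = 0.0175·Sd^0.57·e^(0.008·RH+0.085·T) = 0.5678 μm/a
  sum: 0.4586 + 0.5678 → r_corr = 1.026 μm/a
ISO 9224: D(t) = r_corr · t^b with b = 0.813 (zinc, B1)
  D(17) = 1.026 × 17^0.813 = 1.026 × 10.01 = 10.27 μm
  Mass loss = 10.27 μm × 7.14 g/cm³ = 73.34 g·m⁻²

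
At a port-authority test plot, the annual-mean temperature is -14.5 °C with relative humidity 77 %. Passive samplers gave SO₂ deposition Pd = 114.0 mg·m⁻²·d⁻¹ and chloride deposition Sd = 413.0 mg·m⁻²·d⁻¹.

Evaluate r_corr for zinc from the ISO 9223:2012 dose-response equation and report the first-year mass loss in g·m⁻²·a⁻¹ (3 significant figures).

zinc: T≤10 °C ⇒ hinge +0.038·(-14.5−10) = -0.9310
  sulphur-dioxide contribution → 1.411 μm/a
  chloride contribution → 0.2927 μm/a
  total first-year rate 1.704 μm/a
Convert to mass loss: 1.704 μm/a × 7.14 g/cm³ = 12.17 g·m⁻²·a⁻¹

r_corr = 12.2 g·m⁻²·a⁻¹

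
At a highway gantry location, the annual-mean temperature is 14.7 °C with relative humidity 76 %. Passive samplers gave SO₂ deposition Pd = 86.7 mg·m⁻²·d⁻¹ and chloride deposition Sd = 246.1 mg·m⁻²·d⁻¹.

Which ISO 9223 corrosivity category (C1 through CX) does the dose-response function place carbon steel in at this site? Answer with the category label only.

C5

carbon steel: temperature factor f = -0.054·(4.7) = -0.2538
  SO₂ term: 1.77·86.7^0.52·exp(0.02·76-0.2538) = 63.92
  Sd branch = 0.102·Sd^0.62·e^(0.033·RH+0.04·T) = 68.5 μm/a
  sum: 63.92 + 68.5 → r_corr = 132.4 μm/a
ISO 9223 Table 2 (carbon steel): 80 < 132 ≤ 200 μm/a ⇒ C5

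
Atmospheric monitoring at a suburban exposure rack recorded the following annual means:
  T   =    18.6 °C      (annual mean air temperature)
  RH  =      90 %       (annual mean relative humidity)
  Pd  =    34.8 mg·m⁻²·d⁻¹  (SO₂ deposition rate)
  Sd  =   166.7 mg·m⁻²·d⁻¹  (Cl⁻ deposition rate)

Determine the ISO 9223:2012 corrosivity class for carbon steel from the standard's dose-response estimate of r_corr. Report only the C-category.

C5

carbon steel: temperature factor f = -0.054·(8.6) = -0.4644
  Pd branch = 1.77·Pd^0.52·e^(0.02·RH+f) = 42.62 μm/a
  Cl⁻ term: 0.102·166.7^0.62·exp(0.033·90+0.04·18.6) = 99.81
  sum: 42.62 + 99.81 → r_corr = 142.4 μm/a
Category bounds: 80…200 μm/a bracket r_corr ⇒ C5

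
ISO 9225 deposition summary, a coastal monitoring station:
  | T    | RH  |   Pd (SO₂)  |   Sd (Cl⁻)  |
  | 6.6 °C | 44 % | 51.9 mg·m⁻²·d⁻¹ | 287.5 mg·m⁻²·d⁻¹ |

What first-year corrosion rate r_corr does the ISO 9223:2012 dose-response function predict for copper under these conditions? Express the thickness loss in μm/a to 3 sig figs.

r_corr = 0.448 μm/a

copper: f(T) = +0.126·(T−10) [T≤10 °C] = -0.4284
  sulphur-dioxide contribution → 0.1293 μm/a
  chloride contribution → 0.3184 μm/a
  ⇒ r_corr(copper) = 0.4477 μm/a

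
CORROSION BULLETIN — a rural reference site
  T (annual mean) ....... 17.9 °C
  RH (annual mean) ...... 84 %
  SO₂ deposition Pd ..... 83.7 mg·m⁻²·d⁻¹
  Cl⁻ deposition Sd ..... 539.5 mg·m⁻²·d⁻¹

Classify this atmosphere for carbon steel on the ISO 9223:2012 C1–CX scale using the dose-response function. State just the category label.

carbon steel: temperature factor f = -0.054·(7.9) = -0.4266
  SO₂ term: 1.77·83.7^0.52·exp(0.02·84-0.4266) = 61.96
  Sd branch = 0.102·Sd^0.62·e^(0.033·RH+0.04·T) = 164.9 μm/a
  r_corr = 61.96 + 164.9 = 226.9 μm/a
ISO 9223 Table 2 (carbon steel): 200 < 227 ≤ 700 μm/a ⇒ CX

CX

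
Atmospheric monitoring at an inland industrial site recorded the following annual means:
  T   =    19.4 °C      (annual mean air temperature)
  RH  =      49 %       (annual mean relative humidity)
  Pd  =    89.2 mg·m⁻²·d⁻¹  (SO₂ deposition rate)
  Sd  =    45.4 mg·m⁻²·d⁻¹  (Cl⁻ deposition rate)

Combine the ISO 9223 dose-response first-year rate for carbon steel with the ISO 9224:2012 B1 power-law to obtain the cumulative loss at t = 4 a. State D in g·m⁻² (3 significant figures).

carbon steel: temperature factor f = -0.054·(9.4) = -0.5076
  sulphur-dioxide contribution → 29.33 μm/a
  chloride contribution → 11.89 μm/a
  ⇒ r_corr(carbon steel) = 41.22 μm/a
ISO 9224: D(t) = r_corr · t^b with b = 0.523 (carbon steel, B1)
  D(4) = 41.22 × 4^0.523 = 41.22 × 2.065 = 85.12 μm
  Mass loss = 85.12 μm × 7.85 g/cm³ = 668.2 g·m⁻²

D(4) = 668 g·m⁻²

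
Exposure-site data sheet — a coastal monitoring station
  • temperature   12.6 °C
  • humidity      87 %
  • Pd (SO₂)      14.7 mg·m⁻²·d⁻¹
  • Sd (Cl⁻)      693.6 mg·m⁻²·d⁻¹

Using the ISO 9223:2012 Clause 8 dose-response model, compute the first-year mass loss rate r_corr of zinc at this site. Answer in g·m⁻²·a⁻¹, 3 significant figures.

r_corr = 44.1 g·m⁻²·a⁻¹

zinc: temperature factor f = -0.071·(2.6) = -0.1846
  sulphur-dioxide contribution → 1.915 μm/a
  chloride contribution → 4.265 μm/a
  total first-year rate 6.179 μm/a
Convert to mass loss: 6.179 μm/a × 7.14 g/cm³ = 44.12 g·m⁻²·a⁻¹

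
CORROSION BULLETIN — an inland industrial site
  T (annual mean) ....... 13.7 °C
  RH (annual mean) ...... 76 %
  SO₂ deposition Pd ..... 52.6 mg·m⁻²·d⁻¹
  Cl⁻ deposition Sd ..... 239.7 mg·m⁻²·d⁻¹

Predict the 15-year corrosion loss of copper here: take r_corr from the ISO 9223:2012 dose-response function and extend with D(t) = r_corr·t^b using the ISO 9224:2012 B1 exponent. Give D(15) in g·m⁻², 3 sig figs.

copper: f(T) = -0.080·(T−10) [T>10 °C] = -0.2960
  sulphur-dioxide contribution → 0.9785 μm/a
  chloride contribution → 1.358 μm/a
  ⇒ r_corr(copper) = 2.337 μm/a
Power-law: D(15) = r_corr · 15^0.667
  D(15) = 2.337 × 15^0.667 = 2.337 × 6.088 = 14.23 μm
  Mass loss = 14.23 μm × 8.96 g/cm³ = 127.5 g·m⁻²

D(15) = 127 g·m⁻²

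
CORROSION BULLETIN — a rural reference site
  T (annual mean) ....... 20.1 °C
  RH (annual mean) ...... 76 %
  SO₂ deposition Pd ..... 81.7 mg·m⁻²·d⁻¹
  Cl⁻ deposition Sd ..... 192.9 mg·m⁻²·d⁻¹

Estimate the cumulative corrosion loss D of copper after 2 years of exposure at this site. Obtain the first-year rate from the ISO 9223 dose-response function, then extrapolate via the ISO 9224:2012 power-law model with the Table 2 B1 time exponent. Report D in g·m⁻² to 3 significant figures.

copper: T>10 °C ⇒ hinge -0.080·(20.1−10) = -0.8080
  sulphur-dioxide contribution → 0.6575 μm/a
  chloride contribution → 1.753 μm/a
  total first-year rate 2.41 μm/a
Long-term exponent b (ISO 9224 Table 2, B1) = 0.667
  D(2) = 2.41 × 2^0.667 = 2.41 × 1.588 = 3.827 μm
  Mass loss = 3.827 μm × 8.96 g/cm³ = 34.29 g·m⁻²

D(2) = 34.3 g·m⁻²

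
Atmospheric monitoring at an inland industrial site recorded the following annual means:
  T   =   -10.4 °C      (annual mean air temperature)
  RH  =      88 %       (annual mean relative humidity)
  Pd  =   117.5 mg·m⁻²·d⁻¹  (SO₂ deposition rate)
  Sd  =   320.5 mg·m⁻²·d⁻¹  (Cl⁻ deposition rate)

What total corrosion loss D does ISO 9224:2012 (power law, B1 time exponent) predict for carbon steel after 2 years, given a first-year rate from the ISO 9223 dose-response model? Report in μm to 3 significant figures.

carbon steel: temperature factor f = +0.150·(-20.4) = -3.0600
  sulphur-dioxide contribution → 5.752 μm/a
  chloride contribution → 43.93 μm/a
  ⇒ r_corr(carbon steel) = 49.68 μm/a
Power-law: D(2) = r_corr · 2^0.523
  D(2) = 49.68 × 2^0.523 = 49.68 × 1.437 = 71.39 μm

D(2) = 71.4 μm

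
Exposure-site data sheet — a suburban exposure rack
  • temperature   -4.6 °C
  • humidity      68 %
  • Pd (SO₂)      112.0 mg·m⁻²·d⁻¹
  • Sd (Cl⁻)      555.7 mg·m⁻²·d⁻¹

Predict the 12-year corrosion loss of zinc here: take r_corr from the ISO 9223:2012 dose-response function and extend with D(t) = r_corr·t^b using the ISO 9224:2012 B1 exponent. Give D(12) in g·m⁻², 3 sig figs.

zinc: T≤10 °C ⇒ hinge +0.038·(-4.6−10) = -0.5548
  sulphur-dioxide contribution → 1.348 μm/a
  chloride contribution → 0.7482 μm/a
  total first-year rate 2.097 μm/a
Long-term exponent b (ISO 9224 Table 2, B1) = 0.813
  D(12) = 2.097 × 12^0.813 = 2.097 × 7.54 = 15.81 μm
  Mass loss = 15.81 μm × 7.14 g/cm³ = 112.9 g·m⁻²

D(12) = 113 g·m⁻²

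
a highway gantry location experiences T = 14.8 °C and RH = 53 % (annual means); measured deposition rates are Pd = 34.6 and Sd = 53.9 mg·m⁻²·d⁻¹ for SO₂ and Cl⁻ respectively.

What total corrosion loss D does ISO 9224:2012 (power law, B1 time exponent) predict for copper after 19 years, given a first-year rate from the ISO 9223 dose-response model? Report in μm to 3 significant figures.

copper: f(T) = -0.080·(T−10) [T>10 °C] = -0.3840
  sulphur-dioxide contribution → 0.2069 μm/a
  chloride contribution → 0.4186 μm/a
  total first-year rate 0.6255 μm/a
ISO 9224: D(t) = r_corr · t^b with b = 0.667 (copper, B1)
  D(19) = 0.6255 × 19^0.667 = 0.6255 × 7.127 = 4.458 μm

D(19) = 4.46 μm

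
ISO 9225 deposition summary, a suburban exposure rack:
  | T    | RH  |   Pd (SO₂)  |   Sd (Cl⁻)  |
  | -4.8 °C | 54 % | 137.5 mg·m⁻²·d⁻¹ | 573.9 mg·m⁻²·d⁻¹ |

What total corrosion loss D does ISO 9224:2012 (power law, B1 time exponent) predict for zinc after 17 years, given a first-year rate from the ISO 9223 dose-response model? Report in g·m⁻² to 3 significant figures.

zinc: temperature factor f = +0.038·(-14.8) = -0.5624
  sulphur-dioxide contribution → 0.7691 μm/a
  chloride contribution → 0.6699 μm/a
  total first-year rate 1.439 μm/a
Power-law: D(17) = r_corr · 17^0.813
  D(17) = 1.439 × 17^0.813 = 1.439 × 10.01 = 14.4 μm
  Mass loss = 14.4 μm × 7.14 g/cm³ = 102.8 g·m⁻²

D(17) = 103 g·m⁻²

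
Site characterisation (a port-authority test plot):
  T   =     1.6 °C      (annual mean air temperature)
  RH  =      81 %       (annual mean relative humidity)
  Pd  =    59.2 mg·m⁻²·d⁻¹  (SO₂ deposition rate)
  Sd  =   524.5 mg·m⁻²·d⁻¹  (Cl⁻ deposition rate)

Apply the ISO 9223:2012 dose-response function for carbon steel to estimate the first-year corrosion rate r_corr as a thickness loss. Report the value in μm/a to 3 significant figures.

r_corr = 97.7 μm/a

carbon steel: T≤10 °C ⇒ hinge +0.150·(1.6−10) = -1.2600
  SO₂ term: 1.77·59.2^0.52·exp(0.02·81-1.2600) = 21.18
  Sd branch = 0.102·Sd^0.62·e^(0.033·RH+0.04·T) = 76.47 μm/a
  r_corr = 21.18 + 76.47 = 97.65 μm/a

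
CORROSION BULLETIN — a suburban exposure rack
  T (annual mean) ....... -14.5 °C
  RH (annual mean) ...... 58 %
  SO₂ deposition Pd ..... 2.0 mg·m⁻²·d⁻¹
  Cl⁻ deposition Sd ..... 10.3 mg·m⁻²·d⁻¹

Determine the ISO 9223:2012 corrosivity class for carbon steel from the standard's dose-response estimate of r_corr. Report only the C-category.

carbon steel: f(T) = +0.150·(T−10) [T≤10 °C] = -3.6750
  SO₂ term: 1.77·2.0^0.52·exp(0.02·58-3.6750) = 0.2052
  Cl⁻ term: 0.102·10.3^0.62·exp(0.033·58+0.04·-14.5) = 1.644
  sum: 0.2052 + 1.644 → r_corr = 1.849 μm/a
1.85 μm/a falls in (1.3, 25] for carbon steel → category C2

C2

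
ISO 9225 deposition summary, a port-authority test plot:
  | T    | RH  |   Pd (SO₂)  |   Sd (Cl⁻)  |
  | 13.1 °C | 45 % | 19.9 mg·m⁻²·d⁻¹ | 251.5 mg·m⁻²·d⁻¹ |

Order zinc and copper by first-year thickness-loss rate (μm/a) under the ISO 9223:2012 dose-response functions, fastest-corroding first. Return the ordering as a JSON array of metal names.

["zinc", "copper"]

zinc: f(T) = -0.071·(T−10) [T>10 °C] = -0.2201
  Pd branch = 0.0129·Pd^0.44·e^(0.046·RH+f) = 0.3058 μm/a
  Cl⁻ term: 0.0175·251.5^0.57·exp(0.008·45+0.085·13.1) = 1.784
  r_corr = 0.3058 + 1.784 = 2.089 μm/a
copper: f(T) = -0.080·(T−10) [T>10 °C] = -0.2480
  Pd branch = 0.0053·Pd^0.26·e^(0.059·RH+f) = 0.128 μm/a
  Cl⁻ term: 0.01025·251.5^0.27·exp(0.036·45+0.049·13.1) = 0.4377
  sum: 0.128 + 0.4377 → r_corr = 0.5658 μm/a
Ordering by μm/a: zinc (2.09) > copper (0.566)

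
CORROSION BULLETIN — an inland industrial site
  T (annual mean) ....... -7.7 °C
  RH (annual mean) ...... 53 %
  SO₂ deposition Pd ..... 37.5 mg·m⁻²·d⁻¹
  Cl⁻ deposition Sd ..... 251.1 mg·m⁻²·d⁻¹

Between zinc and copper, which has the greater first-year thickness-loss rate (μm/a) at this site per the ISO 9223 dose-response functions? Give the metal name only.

zinc: T≤10 °C ⇒ hinge +0.038·(-7.7−10) = -0.6726
  Pd branch = 0.0129·Pd^0.44·e^(0.046·RH+f) = 0.3714 μm/a
  Cl⁻ term: 0.0175·251.1^0.57·exp(0.008·53+0.085·-7.7) = 0.3242
  sum: 0.3714 + 0.3242 → r_corr = 0.6956 μm/a
copper: f(T) = +0.126·(T−10) [T≤10 °C] = -2.2302
  SO₂ term: 0.0053·37.5^0.26·exp(0.059·53-2.2302) = 0.03334
  Cl⁻ term: 0.01025·251.1^0.27·exp(0.036·53+0.049·-7.7) = 0.2106
  r_corr = 0.03334 + 0.2106 = 0.2439 μm/a
Ordering by μm/a: zinc (0.696) > copper (0.244)

zinc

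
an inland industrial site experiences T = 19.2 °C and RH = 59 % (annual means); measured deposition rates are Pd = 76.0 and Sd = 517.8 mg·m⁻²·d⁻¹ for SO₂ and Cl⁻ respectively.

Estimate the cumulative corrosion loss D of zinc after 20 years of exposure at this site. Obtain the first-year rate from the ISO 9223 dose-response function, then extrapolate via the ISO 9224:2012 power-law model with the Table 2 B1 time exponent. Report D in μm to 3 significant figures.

D(20) = 65.5 μm

zinc: f(T) = -0.071·(T−10) [T>10 °C] = -0.6532
  SO₂ term: 0.0129·76.0^0.44·exp(0.046·59-0.6532) = 0.681
  Sd branch = 0.0175·Sd^0.57·e^(0.008·RH+0.085·T) = 5.057 μm/a
  r_corr = 0.681 + 5.057 = 5.738 μm/a
ISO 9224: D(t) = r_corr · t^b with b = 0.813 (zinc, B1)
  D(20) = 5.738 × 20^0.813 = 5.738 × 11.42 = 65.54 μm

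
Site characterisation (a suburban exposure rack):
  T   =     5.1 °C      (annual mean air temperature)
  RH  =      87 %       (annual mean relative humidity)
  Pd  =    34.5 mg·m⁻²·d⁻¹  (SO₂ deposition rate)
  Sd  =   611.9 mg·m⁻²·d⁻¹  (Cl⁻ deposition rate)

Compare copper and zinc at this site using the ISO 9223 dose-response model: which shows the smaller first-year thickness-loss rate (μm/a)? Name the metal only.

copper

copper: f(T) = +0.126·(T−10) [T≤10 °C] = -0.6174
  sulphur-dioxide contribution → 1.217 μm/a
  chloride contribution → 1.706 μm/a
  ⇒ r_corr(copper) = 2.922 μm/a
zinc: temperature factor f = +0.038·(-4.9) = -0.1862
  sulphur-dioxide contribution → 2.782 μm/a
  chloride contribution → 2.099 μm/a
  ⇒ r_corr(zinc) = 4.881 μm/a
Ordering by μm/a: zinc (4.88) > copper (2.92)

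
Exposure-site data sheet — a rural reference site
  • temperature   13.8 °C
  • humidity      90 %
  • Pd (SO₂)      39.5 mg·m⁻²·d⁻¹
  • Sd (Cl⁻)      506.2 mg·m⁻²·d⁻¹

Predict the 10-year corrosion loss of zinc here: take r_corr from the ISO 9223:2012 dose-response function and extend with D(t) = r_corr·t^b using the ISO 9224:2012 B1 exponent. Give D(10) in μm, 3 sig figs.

zinc: f(T) = -0.071·(T−10) [T>10 °C] = -0.2698
  SO₂ term: 0.0129·39.5^0.44·exp(0.046·90-0.2698) = 3.118
  Sd branch = 0.0175·Sd^0.57·e^(0.008·RH+0.085·T) = 4.042 μm/a
  sum: 3.118 + 4.042 → r_corr = 7.16 μm/a
ISO 9224: D(t) = r_corr · t^b with b = 0.813 (zinc, B1)
  D(10) = 7.16 × 10^0.813 = 7.16 × 6.501 = 46.55 μm

D(10) = 46.6 μm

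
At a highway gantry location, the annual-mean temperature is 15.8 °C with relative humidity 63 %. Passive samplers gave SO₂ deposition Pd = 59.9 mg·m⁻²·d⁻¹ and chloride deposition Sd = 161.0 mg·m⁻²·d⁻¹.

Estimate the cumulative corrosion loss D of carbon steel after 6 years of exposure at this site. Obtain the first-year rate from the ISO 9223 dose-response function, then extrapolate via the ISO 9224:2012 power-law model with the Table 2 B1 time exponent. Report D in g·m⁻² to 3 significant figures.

carbon steel: f(T) = -0.054·(T−10) [T>10 °C] = -0.3132
  SO₂ term: 1.77·59.9^0.52·exp(0.02·63-0.3132) = 38.32
  Sd branch = 0.102·Sd^0.62·e^(0.033·RH+0.04·T) = 35.83 μm/a
  sum: 38.32 + 35.83 → r_corr = 74.15 μm/a
Power-law: D(6) = r_corr · 6^0.523
  D(6) = 74.15 × 6^0.523 = 74.15 × 2.553 = 189.3 μm
  Mass loss = 189.3 μm × 7.85 g/cm³ = 1486 g·m⁻²

D(6) = 1.49e+03 g·m⁻²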